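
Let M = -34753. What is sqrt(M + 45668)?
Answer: sqrt(10915) ≈ 104.47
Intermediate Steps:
sqrt(M + 45668) = sqrt(-34753 + 45668) = sqrt(10915)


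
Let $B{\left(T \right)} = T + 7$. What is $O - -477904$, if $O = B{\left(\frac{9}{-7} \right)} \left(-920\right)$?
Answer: $\frac{3308528}{7} \approx 4.7265 \cdot 10^{5}$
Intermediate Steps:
$B{\left(T \right)} = 7 + T$
$O = - \frac{36800}{7}$ ($O = \left(7 + \frac{9}{-7}\right) \left(-920\right) = \left(7 + 9 \left(- \frac{1}{7}\right)\right) \left(-920\right) = \left(7 - \frac{9}{7}\right) \left(-920\right) = \frac{40}{7} \left(-920\right) = - \frac{36800}{7} \approx -5257.1$)
$O - -477904 = - \frac{36800}{7} - -477904 = - \frac{36800}{7} + 477904 = \frac{3308528}{7}$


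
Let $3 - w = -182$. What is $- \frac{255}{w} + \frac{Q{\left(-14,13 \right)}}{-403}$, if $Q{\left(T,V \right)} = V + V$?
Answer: $- \frac{1655}{1147} \approx -1.4429$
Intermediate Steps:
$w = 185$ ($w = 3 - -182 = 3 + 182 = 185$)
$Q{\left(T,V \right)} = 2 V$
$- \frac{255}{w} + \frac{Q{\left(-14,13 \right)}}{-403} = - \frac{255}{185} + \frac{2 \cdot 13}{-403} = \left(-255\right) \frac{1}{185} + 26 \left(- \frac{1}{403}\right) = - \frac{51}{37} - \frac{2}{31} = - \frac{1655}{1147}$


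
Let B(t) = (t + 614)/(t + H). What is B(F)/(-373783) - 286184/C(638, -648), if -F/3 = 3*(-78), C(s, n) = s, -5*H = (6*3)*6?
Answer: -12996941909678/28974536811 ≈ -448.56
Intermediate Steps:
H = -108/5 (H = -6*3*6/5 = -18*6/5 = -⅕*108 = -108/5 ≈ -21.600)
F = 702 (F = -9*(-78) = -3*(-234) = 702)
B(t) = (614 + t)/(-108/5 + t) (B(t) = (t + 614)/(t - 108/5) = (614 + t)/(-108/5 + t))
B(F)/(-373783) - 286184/C(638, -648) = (5*(614 + 702)/(-108 + 5*702))/(-373783) - 286184/638 = (5*1316/(-108 + 3510))*(-1/373783) - 286184*1/638 = (5*1316/3402)*(-1/373783) - 143092/319 = (5*(1/3402)*1316)*(-1/373783) - 143092/319 = (470/243)*(-1/373783) - 143092/319 = -470/90829269 - 143092/319 = -12996941909678/28974536811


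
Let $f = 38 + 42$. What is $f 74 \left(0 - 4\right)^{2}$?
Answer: $94720$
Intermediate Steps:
$f = 80$
$f 74 \left(0 - 4\right)^{2} = 80 \cdot 74 \left(0 - 4\right)^{2} = 5920 \left(-4\right)^{2} = 5920 \cdot 16 = 94720$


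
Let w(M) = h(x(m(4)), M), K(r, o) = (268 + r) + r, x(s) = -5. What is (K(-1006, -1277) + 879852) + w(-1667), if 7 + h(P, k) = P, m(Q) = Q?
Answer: 878096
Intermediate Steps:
K(r, o) = 268 + 2*r
h(P, k) = -7 + P
w(M) = -12 (w(M) = -7 - 5 = -12)
(K(-1006, -1277) + 879852) + w(-1667) = ((268 + 2*(-1006)) + 879852) - 12 = ((268 - 2012) + 879852) - 12 = (-1744 + 879852) - 12 = 878108 - 12 = 878096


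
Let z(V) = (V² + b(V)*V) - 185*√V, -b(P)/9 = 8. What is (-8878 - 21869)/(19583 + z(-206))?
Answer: -2362937697/5913126551 - 5688195*I*√206/5913126551 ≈ -0.39961 - 0.013807*I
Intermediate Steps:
b(P) = -72 (b(P) = -9*8 = -72)
z(V) = V² - 185*√V - 72*V (z(V) = (V² - 72*V) - 185*√V = V² - 185*√V - 72*V)
(-8878 - 21869)/(19583 + z(-206)) = (-8878 - 21869)/(19583 + ((-206)² - 185*I*√206 - 72*(-206))) = -30747/(19583 + (42436 - 185*I*√206 + 14832)) = -30747/(19583 + (57268 - 185*I*√206)) = -30747/(76851 - 185*I*√206)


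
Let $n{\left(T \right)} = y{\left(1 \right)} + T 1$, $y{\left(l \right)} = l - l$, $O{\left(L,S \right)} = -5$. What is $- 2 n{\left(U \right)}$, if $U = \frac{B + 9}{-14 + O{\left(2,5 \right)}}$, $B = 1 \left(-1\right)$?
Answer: $\frac{16}{19} \approx 0.8421$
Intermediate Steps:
$y{\left(l \right)} = 0$
$B = -1$
$U = - \frac{8}{19}$ ($U = \frac{-1 + 9}{-14 - 5} = \frac{8}{-19} = 8 \left(- \frac{1}{19}\right) = - \frac{8}{19} \approx -0.42105$)
$n{\left(T \right)} = T$ ($n{\left(T \right)} = 0 + T 1 = 0 + T = T$)
$- 2 n{\left(U \right)} = \left(-2\right) \left(- \frac{8}{19}\right) = \frac{16}{19}$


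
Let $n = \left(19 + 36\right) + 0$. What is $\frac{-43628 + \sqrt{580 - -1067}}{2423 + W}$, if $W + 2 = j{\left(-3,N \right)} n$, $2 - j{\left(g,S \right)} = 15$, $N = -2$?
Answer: $- \frac{21814}{853} + \frac{3 \sqrt{183}}{1706} \approx -25.549$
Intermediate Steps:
$j{\left(g,S \right)} = -13$ ($j{\left(g,S \right)} = 2 - 15 = -13$)
$n = 55$ ($n = 55 + 0 = 55$)
$W = -717$ ($W = -2 - 715 = -717$)
$\frac{-43628 + \sqrt{580 - -1067}}{2423 + W} = \frac{-43628 + \sqrt{580 - -1067}}{2423 - 717} = \frac{-43628 + \sqrt{580 + 1067}}{1706} = \left(-43628 + \sqrt{1647}\right) \frac{1}{1706} = \left(-43628 + 3 \sqrt{183}\right) \frac{1}{1706} = - \frac{21814}{853} + \frac{3 \sqrt{183}}{1706}$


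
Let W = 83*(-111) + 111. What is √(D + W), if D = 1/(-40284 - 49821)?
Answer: I*√73898328239655/90105 ≈ 95.404*I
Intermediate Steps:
D = -1/90105 (D = 1/(-90105) = -1/90105 ≈ -1.1098e-5)
W = -9102 (W = -9213 + 111 = -9102)
√(D + W) = √(-1/90105 - 9102) = √(-820135711/90105) = I*√73898328239655/90105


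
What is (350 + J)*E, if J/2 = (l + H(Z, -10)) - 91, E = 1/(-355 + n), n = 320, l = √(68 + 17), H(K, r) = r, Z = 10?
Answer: -148/35 - 2*√85/35 ≈ -4.7554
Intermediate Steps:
l = √85 ≈ 9.2195
E = -1/35 (E = 1/(-355 + 320) = 1/(-35) = -1/35 ≈ -0.028571)
J = -202 + 2*√85 (J = 2*((√85 - 10) - 91) = 2*((-10 + √85) - 91) = 2*(-101 + √85) = -202 + 2*√85 ≈ -183.56)
(350 + J)*E = (350 + (-202 + 2*√85))*(-1/35) = (148 + 2*√85)*(-1/35) = -148/35 - 2*√85/35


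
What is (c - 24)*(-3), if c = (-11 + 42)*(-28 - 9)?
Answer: 3513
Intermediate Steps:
c = -1147 (c = 31*(-37) = -1147)
(c - 24)*(-3) = (-1147 - 24)*(-3) = -1171*(-3) = 3513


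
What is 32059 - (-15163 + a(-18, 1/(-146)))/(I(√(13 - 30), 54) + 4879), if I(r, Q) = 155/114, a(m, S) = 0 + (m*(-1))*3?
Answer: 17838099725/556361 ≈ 32062.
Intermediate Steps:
a(m, S) = -3*m (a(m, S) = 0 - m*3 = 0 - 3*m = -3*m)
I(r, Q) = 155/114 (I(r, Q) = 155*(1/114) = 155/114)
32059 - (-15163 + a(-18, 1/(-146)))/(I(√(13 - 30), 54) + 4879) = 32059 - (-15163 - 3*(-18))/(155/114 + 4879) = 32059 - (-15163 + 54)/556361/114 = 32059 - (-15109)*114/556361 = 32059 - 1*(-1722426/556361) = 32059 + 1722426/556361 = 17838099725/556361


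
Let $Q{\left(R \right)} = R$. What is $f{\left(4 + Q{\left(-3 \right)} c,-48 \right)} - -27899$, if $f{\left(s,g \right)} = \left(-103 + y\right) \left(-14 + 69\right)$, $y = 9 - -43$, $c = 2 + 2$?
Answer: $25094$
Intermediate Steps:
$c = 4$
$y = 52$ ($y = 9 + 43 = 52$)
$f{\left(s,g \right)} = -2805$ ($f{\left(s,g \right)} = \left(-103 + 52\right) \left(-14 + 69\right) = \left(-51\right) 55 = -2805$)
$f{\left(4 + Q{\left(-3 \right)} c,-48 \right)} - -27899 = -2805 - -27899 = -2805 + 27899 = 25094$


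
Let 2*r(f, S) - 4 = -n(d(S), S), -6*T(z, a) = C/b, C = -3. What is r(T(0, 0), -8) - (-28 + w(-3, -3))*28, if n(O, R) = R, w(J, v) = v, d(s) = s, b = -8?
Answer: 874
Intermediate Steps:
T(z, a) = -1/16 (T(z, a) = -(-1)/(2*(-8)) = -(-1)*(-1)/(2*8) = -1/6*3/8 = -1/16)
r(f, S) = 2 - S/2 (r(f, S) = 2 + (-S)/2 = 2 - S/2)
r(T(0, 0), -8) - (-28 + w(-3, -3))*28 = (2 - 1/2*(-8)) - (-28 - 3)*28 = (2 + 4) - (-31)*28 = 6 - 1*(-868) = 6 + 868 = 874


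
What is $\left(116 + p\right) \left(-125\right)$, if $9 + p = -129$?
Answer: $2750$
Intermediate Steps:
$p = -138$ ($p = -9 - 129 = -138$)
$\left(116 + p\right) \left(-125\right) = \left(116 - 138\right) \left(-125\right) = \left(-22\right) \left(-125\right) = 2750$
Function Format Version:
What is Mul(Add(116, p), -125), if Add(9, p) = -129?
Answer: 2750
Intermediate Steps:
p = -138 (p = Add(-9, -129) = -138)
Mul(Add(116, p), -125) = Mul(Add(116, -138), -125) = Mul(-22, -125) = 2750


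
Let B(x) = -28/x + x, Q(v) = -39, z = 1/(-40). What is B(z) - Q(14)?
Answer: 46359/40 ≈ 1159.0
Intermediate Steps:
z = -1/40 ≈ -0.025000
B(x) = x - 28/x
B(z) - Q(14) = (-1/40 - 28/(-1/40)) - 1*(-39) = (-1/40 - 28*(-40)) + 39 = (-1/40 + 1120) + 39 = 44799/40 + 39 = 46359/40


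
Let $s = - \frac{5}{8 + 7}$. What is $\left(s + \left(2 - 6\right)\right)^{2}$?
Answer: $\frac{169}{9} \approx 18.778$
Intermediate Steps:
$s = - \frac{1}{3}$ ($s = - \frac{5}{15} = \left(-5\right) \frac{1}{15} = - \frac{1}{3} \approx -0.33333$)
$\left(s + \left(2 - 6\right)\right)^{2} = \left(- \frac{1}{3} + \left(2 - 6\right)\right)^{2} = \left(- \frac{1}{3} - 4\right)^{2} = \left(- \frac{13}{3}\right)^{2} = \frac{169}{9}$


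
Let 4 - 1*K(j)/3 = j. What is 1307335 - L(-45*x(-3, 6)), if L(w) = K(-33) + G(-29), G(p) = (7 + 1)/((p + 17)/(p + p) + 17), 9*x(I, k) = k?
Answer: 652304544/499 ≈ 1.3072e+6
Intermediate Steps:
x(I, k) = k/9
K(j) = 12 - 3*j
G(p) = 8/(17 + (17 + p)/(2*p)) (G(p) = 8/((17 + p)/((2*p)) + 17) = 8/((17 + p)*(1/(2*p)) + 17) = 8/((17 + p)/(2*p) + 17) = 8/(17 + (17 + p)/(2*p)))
L(w) = 55621/499 (L(w) = (12 - 3*(-33)) + 16*(-29)/(17 + 35*(-29)) = (12 + 99) + 16*(-29)/(17 - 1015) = 111 + 16*(-29)/(-998) = 111 + 16*(-29)*(-1/998) = 111 + 232/499 = 55621/499)
1307335 - L(-45*x(-3, 6)) = 1307335 - 1*55621/499 = 1307335 - 55621/499 = 652304544/499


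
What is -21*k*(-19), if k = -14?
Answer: -5586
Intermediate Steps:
-21*k*(-19) = -21*(-14)*(-19) = 294*(-19) = -5586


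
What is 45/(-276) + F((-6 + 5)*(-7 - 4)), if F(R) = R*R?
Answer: 11117/92 ≈ 120.84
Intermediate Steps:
F(R) = R**2
45/(-276) + F((-6 + 5)*(-7 - 4)) = 45/(-276) + ((-6 + 5)*(-7 - 4))**2 = 45*(-1/276) + (-1*(-11))**2 = -15/92 + 11**2 = -15/92 + 121 = 11117/92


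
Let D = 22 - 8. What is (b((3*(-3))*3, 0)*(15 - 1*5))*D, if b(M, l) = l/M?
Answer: 0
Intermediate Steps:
D = 14
(b((3*(-3))*3, 0)*(15 - 1*5))*D = ((0/(((3*(-3))*3)))*(15 - 1*5))*14 = ((0/((-9*3)))*(15 - 5))*14 = ((0/(-27))*10)*14 = ((0*(-1/27))*10)*14 = (0*10)*14 = 0*14 = 0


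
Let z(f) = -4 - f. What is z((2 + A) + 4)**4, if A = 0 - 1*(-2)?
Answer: 20736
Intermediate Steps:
A = 2 (A = 0 + 2 = 2)
z((2 + A) + 4)**4 = (-4 - ((2 + 2) + 4))**4 = (-4 - (4 + 4))**4 = (-4 - 1*8)**4 = (-4 - 8)**4 = (-12)**4 = 20736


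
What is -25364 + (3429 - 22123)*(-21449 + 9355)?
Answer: 226059872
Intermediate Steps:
-25364 + (3429 - 22123)*(-21449 + 9355) = -25364 - 18694*(-12094) = -25364 + 226085236 = 226059872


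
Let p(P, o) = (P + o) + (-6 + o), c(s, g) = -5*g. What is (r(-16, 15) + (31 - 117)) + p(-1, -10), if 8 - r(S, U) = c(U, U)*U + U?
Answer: 1005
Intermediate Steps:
p(P, o) = -6 + P + 2*o
r(S, U) = 8 - U + 5*U² (r(S, U) = 8 - ((-5*U)*U + U) = 8 - (-5*U² + U) = 8 - (U - 5*U²) = 8 + (-U + 5*U²) = 8 - U + 5*U²)
(r(-16, 15) + (31 - 117)) + p(-1, -10) = ((8 - 1*15 + 5*15²) + (31 - 117)) + (-6 - 1 + 2*(-10)) = ((8 - 15 + 5*225) - 86) + (-6 - 1 - 20) = ((8 - 15 + 1125) - 86) - 27 = (1118 - 86) - 27 = 1032 - 27 = 1005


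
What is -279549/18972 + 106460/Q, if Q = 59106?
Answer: -805736893/62297724 ≈ -12.934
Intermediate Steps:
-279549/18972 + 106460/Q = -279549/18972 + 106460/59106 = -279549*1/18972 + 106460*(1/59106) = -31061/2108 + 53230/29553 = -805736893/62297724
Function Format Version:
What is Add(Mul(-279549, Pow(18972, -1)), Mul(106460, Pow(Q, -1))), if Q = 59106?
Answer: Rational(-805736893, 62297724) ≈ -12.934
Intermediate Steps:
Add(Mul(-279549, Pow(18972, -1)), Mul(106460, Pow(Q, -1))) = Add(Mul(-279549, Pow(18972, -1)), Mul(106460, Pow(59106, -1))) = Add(Mul(-279549, Rational(1, 18972)), Mul(106460, Rational(1, 59106))) = Add(Rational(-31061, 2108), Rational(53230, 29553)) = Rational(-805736893, 62297724)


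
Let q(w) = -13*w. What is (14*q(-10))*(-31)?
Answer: -56420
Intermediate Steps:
(14*q(-10))*(-31) = (14*(-13*(-10)))*(-31) = (14*130)*(-31) = 1820*(-31) = -56420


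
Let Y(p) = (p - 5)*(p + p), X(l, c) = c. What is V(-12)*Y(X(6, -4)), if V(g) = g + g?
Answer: -1728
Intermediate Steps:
V(g) = 2*g
Y(p) = 2*p*(-5 + p) (Y(p) = (-5 + p)*(2*p) = 2*p*(-5 + p))
V(-12)*Y(X(6, -4)) = (2*(-12))*(2*(-4)*(-5 - 4)) = -48*(-4)*(-9) = -24*72 = -1728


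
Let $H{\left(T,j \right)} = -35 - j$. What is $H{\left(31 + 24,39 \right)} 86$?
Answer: $-6364$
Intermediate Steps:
$H{\left(31 + 24,39 \right)} 86 = \left(-35 - 39\right) 86 = \left(-74\right) 86 = -6364$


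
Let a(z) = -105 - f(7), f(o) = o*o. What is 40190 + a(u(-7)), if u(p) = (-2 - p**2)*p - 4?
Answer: 40036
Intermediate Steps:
f(o) = o**2
u(p) = -4 + p*(-2 - p**2) (u(p) = p*(-2 - p**2) - 4 = -4 + p*(-2 - p**2))
a(z) = -154 (a(z) = -105 - 1*7**2 = -105 - 1*49 = -105 - 49 = -154)
40190 + a(u(-7)) = 40190 - 154 = 40036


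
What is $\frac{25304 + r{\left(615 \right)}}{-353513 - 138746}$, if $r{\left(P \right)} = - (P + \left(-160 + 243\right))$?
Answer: $- \frac{24606}{492259} \approx -0.049986$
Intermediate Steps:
$r{\left(P \right)} = -83 - P$ ($r{\left(P \right)} = - (P + 83) = - (83 + P) = -83 - P$)
$\frac{25304 + r{\left(615 \right)}}{-353513 - 138746} = \frac{25304 - 698}{-353513 - 138746} = \frac{25304 - 698}{-492259} = \left(25304 - 698\right) \left(- \frac{1}{492259}\right) = 24606 \left(- \frac{1}{492259}\right) = - \frac{24606}{492259}$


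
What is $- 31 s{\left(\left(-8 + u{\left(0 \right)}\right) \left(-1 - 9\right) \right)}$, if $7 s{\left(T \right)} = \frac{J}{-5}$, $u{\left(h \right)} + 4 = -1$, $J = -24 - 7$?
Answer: $- \frac{961}{35} \approx -27.457$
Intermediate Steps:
$J = -31$
$u{\left(h \right)} = -5$ ($u{\left(h \right)} = -4 - 1 = -5$)
$s{\left(T \right)} = \frac{31}{35}$ ($s{\left(T \right)} = \frac{\left(-31\right) \frac{1}{-5}}{7} = \frac{\left(-31\right) \left(- \frac{1}{5}\right)}{7} = \frac{1}{7} \cdot \frac{31}{5} = \frac{31}{35}$)
$- 31 s{\left(\left(-8 + u{\left(0 \right)}\right) \left(-1 - 9\right) \right)} = \left(-31\right) \frac{31}{35} = - \frac{961}{35}$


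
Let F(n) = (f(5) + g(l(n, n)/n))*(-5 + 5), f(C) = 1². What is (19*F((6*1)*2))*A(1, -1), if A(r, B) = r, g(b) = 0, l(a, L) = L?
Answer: 0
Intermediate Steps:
f(C) = 1
F(n) = 0 (F(n) = (1 + 0)*(-5 + 5) = 1*0 = 0)
(19*F((6*1)*2))*A(1, -1) = (19*0)*1 = 0*1 = 0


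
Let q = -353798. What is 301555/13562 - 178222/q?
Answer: 54553301327/2399104238 ≈ 22.739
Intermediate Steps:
301555/13562 - 178222/q = 301555/13562 - 178222/(-353798) = 301555*(1/13562) - 178222*(-1/353798) = 301555/13562 + 89111/176899 = 54553301327/2399104238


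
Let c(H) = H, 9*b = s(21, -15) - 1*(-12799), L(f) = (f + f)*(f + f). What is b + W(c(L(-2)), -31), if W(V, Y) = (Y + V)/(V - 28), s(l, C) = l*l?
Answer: 53005/36 ≈ 1472.4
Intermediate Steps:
s(l, C) = l**2
L(f) = 4*f**2 (L(f) = (2*f)*(2*f) = 4*f**2)
b = 13240/9 (b = (21**2 - 1*(-12799))/9 = (441 + 12799)/9 = (1/9)*13240 = 13240/9 ≈ 1471.1)
W(V, Y) = (V + Y)/(-28 + V)
b + W(c(L(-2)), -31) = 13240/9 + (4*(-2)**2 - 31)/(-28 + 4*(-2)**2) = 13240/9 + (4*4 - 31)/(-28 + 4*4) = 13240/9 + (16 - 31)/(-28 + 16) = 13240/9 - 15/(-12) = 13240/9 - 1/12*(-15) = 13240/9 + 5/4 = 53005/36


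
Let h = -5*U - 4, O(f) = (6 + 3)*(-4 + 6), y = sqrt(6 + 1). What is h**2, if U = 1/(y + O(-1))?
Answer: 1844339/100489 - 13580*sqrt(7)/100489 ≈ 17.996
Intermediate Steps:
y = sqrt(7) ≈ 2.6458
O(f) = 18 (O(f) = 9*2 = 18)
U = 1/(18 + sqrt(7)) (U = 1/(sqrt(7) + 18) = 1/(18 + sqrt(7)) ≈ 0.048436)
h = -1358/317 + 5*sqrt(7)/317 (h = -5*(18/317 - sqrt(7)/317) - 4 = (-90/317 + 5*sqrt(7)/317) - 4 = -1358/317 + 5*sqrt(7)/317 ≈ -4.2422)
h**2 = (-1358/317 + 5*sqrt(7)/317)**2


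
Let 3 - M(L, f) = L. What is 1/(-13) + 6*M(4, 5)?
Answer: -79/13 ≈ -6.0769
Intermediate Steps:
M(L, f) = 3 - L
1/(-13) + 6*M(4, 5) = 1/(-13) + 6*(3 - 1*4) = -1/13 + 6*(3 - 4) = -1/13 + 6*(-1) = -1/13 - 6 = -79/13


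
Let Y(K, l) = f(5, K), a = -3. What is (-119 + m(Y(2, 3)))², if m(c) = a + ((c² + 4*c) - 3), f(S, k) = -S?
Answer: 14400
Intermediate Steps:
Y(K, l) = -5 (Y(K, l) = -1*5 = -5)
m(c) = -6 + c² + 4*c (m(c) = -3 + ((c² + 4*c) - 3) = -3 + (-3 + c² + 4*c) = -6 + c² + 4*c)
(-119 + m(Y(2, 3)))² = (-119 + (-6 + (-5)² + 4*(-5)))² = (-119 + (-6 + 25 - 20))² = (-119 - 1)² = (-120)² = 14400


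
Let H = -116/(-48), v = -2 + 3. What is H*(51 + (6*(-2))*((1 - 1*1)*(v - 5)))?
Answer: 493/4 ≈ 123.25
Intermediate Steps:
v = 1
H = 29/12 (H = -116*(-1/48) = 29/12 ≈ 2.4167)
H*(51 + (6*(-2))*((1 - 1*1)*(v - 5))) = 29*(51 + (6*(-2))*((1 - 1*1)*(1 - 5)))/12 = 29*(51 - 12*(1 - 1)*(-4))/12 = 29*(51 - 0*(-4))/12 = 29*(51 - 12*0)/12 = 29*(51 + 0)/12 = (29/12)*51 = 493/4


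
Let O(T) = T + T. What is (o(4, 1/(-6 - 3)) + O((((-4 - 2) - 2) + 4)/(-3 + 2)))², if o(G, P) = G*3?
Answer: 400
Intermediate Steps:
o(G, P) = 3*G
O(T) = 2*T
(o(4, 1/(-6 - 3)) + O((((-4 - 2) - 2) + 4)/(-3 + 2)))² = (3*4 + 2*((((-4 - 2) - 2) + 4)/(-3 + 2)))² = (12 + 2*(((-6 - 2) + 4)/(-1)))² = (12 + 2*((-8 + 4)*(-1)))² = (12 + 2*(-4*(-1)))² = (12 + 2*4)² = (12 + 8)² = 20² = 400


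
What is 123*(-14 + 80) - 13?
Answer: 8105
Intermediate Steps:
123*(-14 + 80) - 13 = 123*66 - 13 = 8118 - 13 = 8105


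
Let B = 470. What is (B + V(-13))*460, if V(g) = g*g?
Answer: 293940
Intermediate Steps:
V(g) = g²
(B + V(-13))*460 = (470 + (-13)²)*460 = (470 + 169)*460 = 639*460 = 293940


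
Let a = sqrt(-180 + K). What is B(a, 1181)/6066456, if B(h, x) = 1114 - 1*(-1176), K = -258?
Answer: 1145/3033228 ≈ 0.00037749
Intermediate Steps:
a = I*sqrt(438) (a = sqrt(-180 - 258) = sqrt(-438) = I*sqrt(438) ≈ 20.928*I)
B(h, x) = 2290 (B(h, x) = 1114 + 1176 = 2290)
B(a, 1181)/6066456 = 2290/6066456 = 2290*(1/6066456) = 1145/3033228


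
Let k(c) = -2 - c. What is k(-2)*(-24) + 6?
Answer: 6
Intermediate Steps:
k(-2)*(-24) + 6 = (-2 - 1*(-2))*(-24) + 6 = (-2 + 2)*(-24) + 6 = 0*(-24) + 6 = 0 + 6 = 6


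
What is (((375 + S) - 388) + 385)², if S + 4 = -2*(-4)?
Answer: 141376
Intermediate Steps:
S = 4 (S = -4 - 2*(-4) = -4 + 8 = 4)
(((375 + S) - 388) + 385)² = (((375 + 4) - 388) + 385)² = ((379 - 388) + 385)² = (-9 + 385)² = 376² = 141376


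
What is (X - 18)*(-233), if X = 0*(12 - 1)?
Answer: 4194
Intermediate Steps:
X = 0 (X = 0*11 = 0)
(X - 18)*(-233) = (0 - 18)*(-233) = -18*(-233) = 4194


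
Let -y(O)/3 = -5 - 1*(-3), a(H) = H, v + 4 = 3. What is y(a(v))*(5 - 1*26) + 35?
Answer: -91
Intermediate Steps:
v = -1 (v = -4 + 3 = -1)
y(O) = 6 (y(O) = -3*(-5 - 1*(-3)) = -3*(-5 + 3) = -3*(-2) = 6)
y(a(v))*(5 - 1*26) + 35 = 6*(5 - 1*26) + 35 = 6*(5 - 26) + 35 = 6*(-21) + 35 = -126 + 35 = -91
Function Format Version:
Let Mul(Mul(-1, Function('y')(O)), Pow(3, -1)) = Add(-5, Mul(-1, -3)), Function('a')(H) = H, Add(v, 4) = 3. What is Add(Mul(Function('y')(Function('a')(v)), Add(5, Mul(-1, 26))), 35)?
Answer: -91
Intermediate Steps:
v = -1 (v = Add(-4, 3) = -1)
Function('y')(O) = 6 (Function('y')(O) = Mul(-3, Add(-5, Mul(-1, -3))) = Mul(-3, Add(-5, 3)) = Mul(-3, -2) = 6)
Add(Mul(Function('y')(Function('a')(v)), Add(5, Mul(-1, 26))), 35) = Add(Mul(6, Add(5, Mul(-1, 26))), 35) = Add(Mul(6, Add(5, -26)), 35) = Add(Mul(6, -21), 35) = Add(-126, 35) = -91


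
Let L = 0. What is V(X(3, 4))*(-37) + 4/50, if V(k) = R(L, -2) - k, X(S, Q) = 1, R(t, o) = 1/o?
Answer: 2779/50 ≈ 55.580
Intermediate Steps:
V(k) = -½ - k (V(k) = 1/(-2) - k = -½ - k)
V(X(3, 4))*(-37) + 4/50 = (-½ - 1*1)*(-37) + 4/50 = (-½ - 1)*(-37) + 4*(1/50) = -3/2*(-37) + 2/25 = 111/2 + 2/25 = 2779/50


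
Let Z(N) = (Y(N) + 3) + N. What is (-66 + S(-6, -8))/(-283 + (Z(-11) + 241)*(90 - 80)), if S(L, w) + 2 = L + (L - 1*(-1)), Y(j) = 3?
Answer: -79/2077 ≈ -0.038036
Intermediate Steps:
Z(N) = 6 + N (Z(N) = (3 + 3) + N = 6 + N)
S(L, w) = -1 + 2*L (S(L, w) = -2 + (L + (L - 1*(-1))) = -2 + (L + (L + 1)) = -2 + (L + (1 + L)) = -2 + (1 + 2*L) = -1 + 2*L)
(-66 + S(-6, -8))/(-283 + (Z(-11) + 241)*(90 - 80)) = (-66 + (-1 + 2*(-6)))/(-283 + ((6 - 11) + 241)*(90 - 80)) = (-66 + (-1 - 12))/(-283 + (-5 + 241)*10) = (-66 - 13)/(-283 + 236*10) = -79/(-283 + 2360) = -79/2077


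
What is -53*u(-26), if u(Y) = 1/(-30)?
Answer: 53/30 ≈ 1.7667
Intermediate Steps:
u(Y) = -1/30
-53*u(-26) = -53*(-1/30) = 53/30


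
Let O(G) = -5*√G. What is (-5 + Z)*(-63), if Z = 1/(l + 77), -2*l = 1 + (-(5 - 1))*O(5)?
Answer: 6724557/21409 - 2520*√5/21409 ≈ 313.84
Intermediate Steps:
l = -½ - 10*√5 (l = -(1 + (-(5 - 1))*(-5*√5))/2 = -(1 + (-1*4)*(-5*√5))/2 = -(1 - (-20)*√5)/2 = -(1 + 20*√5)/2 = -½ - 10*√5 ≈ -22.861)
Z = 1/(153/2 - 10*√5) (Z = 1/((-½ - 10*√5) + 77) = 1/(153/2 - 10*√5) ≈ 0.018471)
(-5 + Z)*(-63) = (-5 + (306/21409 + 40*√5/21409))*(-63) = (-106739/21409 + 40*√5/21409)*(-63) = 6724557/21409 - 2520*√5/21409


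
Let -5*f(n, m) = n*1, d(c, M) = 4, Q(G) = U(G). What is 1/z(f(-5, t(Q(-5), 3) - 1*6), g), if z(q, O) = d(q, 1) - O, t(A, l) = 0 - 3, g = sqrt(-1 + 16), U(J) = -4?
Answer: 4 + sqrt(15) ≈ 7.8730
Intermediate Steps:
g = sqrt(15) ≈ 3.8730
Q(G) = -4
t(A, l) = -3
f(n, m) = -n/5
z(q, O) = 4 - O
1/z(f(-5, t(Q(-5), 3) - 1*6), g) = 1/(4 - sqrt(15))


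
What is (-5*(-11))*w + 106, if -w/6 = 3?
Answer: -884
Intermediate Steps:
w = -18 (w = -6*3 = -18)
(-5*(-11))*w + 106 = -5*(-11)*(-18) + 106 = 55*(-18) + 106 = -990 + 106 = -884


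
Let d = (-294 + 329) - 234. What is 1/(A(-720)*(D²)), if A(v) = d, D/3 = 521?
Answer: -1/486150831 ≈ -2.0570e-9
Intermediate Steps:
D = 1563 (D = 3*521 = 1563)
d = -199 (d = 35 - 234 = -199)
A(v) = -199
1/(A(-720)*(D²)) = 1/((-199)*(1563²)) = -1/199/2442969 = -1/199*1/2442969 = -1/486150831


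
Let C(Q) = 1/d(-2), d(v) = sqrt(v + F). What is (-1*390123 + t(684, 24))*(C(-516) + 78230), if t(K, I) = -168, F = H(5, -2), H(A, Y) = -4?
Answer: -30532464930 + 130097*I*sqrt(6)/2 ≈ -3.0532e+10 + 1.5934e+5*I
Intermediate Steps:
F = -4
d(v) = sqrt(-4 + v) (d(v) = sqrt(v - 4) = sqrt(-4 + v))
C(Q) = -I*sqrt(6)/6 (C(Q) = 1/(sqrt(-4 - 2)) = 1/(sqrt(-6)) = 1/(I*sqrt(6)) = -I*sqrt(6)/6)
(-1*390123 + t(684, 24))*(C(-516) + 78230) = (-1*390123 - 168)*(-I*sqrt(6)/6 + 78230) = (-390123 - 168)*(78230 - I*sqrt(6)/6) = -390291*(78230 - I*sqrt(6)/6) = -30532464930 + 130097*I*sqrt(6)/2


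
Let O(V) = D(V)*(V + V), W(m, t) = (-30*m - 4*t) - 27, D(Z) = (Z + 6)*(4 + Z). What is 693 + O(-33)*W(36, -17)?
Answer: 53694135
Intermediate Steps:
D(Z) = (4 + Z)*(6 + Z) (D(Z) = (6 + Z)*(4 + Z) = (4 + Z)*(6 + Z))
W(m, t) = -27 - 30*m - 4*t
O(V) = 2*V*(24 + V² + 10*V) (O(V) = (24 + V² + 10*V)*(V + V) = (24 + V² + 10*V)*(2*V) = 2*V*(24 + V² + 10*V))
693 + O(-33)*W(36, -17) = 693 + (2*(-33)*(24 + (-33)² + 10*(-33)))*(-27 - 30*36 - 4*(-17)) = 693 + (2*(-33)*(24 + 1089 - 330))*(-27 - 1080 + 68) = 693 + (2*(-33)*783)*(-1039) = 693 - 51678*(-1039) = 693 + 53693442 = 53694135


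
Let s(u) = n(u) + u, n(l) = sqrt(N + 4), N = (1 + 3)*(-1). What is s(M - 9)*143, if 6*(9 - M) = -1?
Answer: 143/6 ≈ 23.833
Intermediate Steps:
N = -4 (N = 4*(-1) = -4)
M = 55/6 (M = 9 - 1/6*(-1) = 9 + 1/6 = 55/6 ≈ 9.1667)
n(l) = 0 (n(l) = sqrt(-4 + 4) = sqrt(0) = 0)
s(u) = u (s(u) = 0 + u = u)
s(M - 9)*143 = (55/6 - 9)*143 = (1/6)*143 = 143/6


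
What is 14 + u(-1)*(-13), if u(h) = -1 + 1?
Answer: 14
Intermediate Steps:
u(h) = 0
14 + u(-1)*(-13) = 14 + 0*(-13) = 14 + 0 = 14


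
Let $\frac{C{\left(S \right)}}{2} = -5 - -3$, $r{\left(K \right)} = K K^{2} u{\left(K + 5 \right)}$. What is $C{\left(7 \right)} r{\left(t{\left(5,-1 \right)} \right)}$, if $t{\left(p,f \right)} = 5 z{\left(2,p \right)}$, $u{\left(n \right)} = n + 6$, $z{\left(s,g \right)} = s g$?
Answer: $-30500000$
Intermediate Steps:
$z{\left(s,g \right)} = g s$
$u{\left(n \right)} = 6 + n$
$t{\left(p,f \right)} = 10 p$ ($t{\left(p,f \right)} = 5 p 2 = 5 \cdot 2 p = 10 p$)
$r{\left(K \right)} = K^{3} \left(11 + K\right)$ ($r{\left(K \right)} = K K^{2} \left(6 + \left(K + 5\right)\right) = K^{3} \left(6 + \left(5 + K\right)\right) = K^{3} \left(11 + K\right)$)
$C{\left(S \right)} = -4$ ($C{\left(S \right)} = 2 \left(-5 - -3\right) = 2 \left(-5 + 3\right) = 2 \left(-2\right) = -4$)
$C{\left(7 \right)} r{\left(t{\left(5,-1 \right)} \right)} = - 4 \left(10 \cdot 5\right)^{3} \left(11 + 10 \cdot 5\right) = - 4 \cdot 50^{3} \left(11 + 50\right) = - 4 \cdot 125000 \cdot 61 = \left(-4\right) 7625000 = -30500000$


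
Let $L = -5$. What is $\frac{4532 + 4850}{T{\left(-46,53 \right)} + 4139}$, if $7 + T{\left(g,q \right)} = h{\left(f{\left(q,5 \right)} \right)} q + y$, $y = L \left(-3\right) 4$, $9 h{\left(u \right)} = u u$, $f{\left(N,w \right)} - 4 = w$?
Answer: $\frac{9382}{4669} \approx 2.0094$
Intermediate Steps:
$f{\left(N,w \right)} = 4 + w$
$h{\left(u \right)} = \frac{u^{2}}{9}$ ($h{\left(u \right)} = \frac{u u}{9} = \frac{u^{2}}{9}$)
$y = 60$ ($y = \left(-5\right) \left(-3\right) 4 = 15 \cdot 4 = 60$)
$T{\left(g,q \right)} = 53 + 9 q$ ($T{\left(g,q \right)} = -7 + \left(\frac{\left(4 + 5\right)^{2}}{9} q + 60\right) = -7 + \left(\frac{9^{2}}{9} q + 60\right) = -7 + \left(\frac{1}{9} \cdot 81 q + 60\right) = -7 + \left(9 q + 60\right) = -7 + \left(60 + 9 q\right) = 53 + 9 q$)
$\frac{4532 + 4850}{T{\left(-46,53 \right)} + 4139} = \frac{4532 + 4850}{\left(53 + 9 \cdot 53\right) + 4139} = \frac{9382}{\left(53 + 477\right) + 4139} = \frac{9382}{530 + 4139} = \frac{9382}{4669}$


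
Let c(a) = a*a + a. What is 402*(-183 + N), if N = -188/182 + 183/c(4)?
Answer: -63975687/910 ≈ -70303.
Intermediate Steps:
c(a) = a + a² (c(a) = a² + a = a + a²)
N = 14773/1820 (N = -188/182 + 183/((4*(1 + 4))) = -188*1/182 + 183/((4*5)) = -94/91 + 183/20 = 14773/1820 ≈ 8.1170)
402*(-183 + N) = 402*(-183 + 14773/1820) = 402*(-318287/1820) = -63975687/910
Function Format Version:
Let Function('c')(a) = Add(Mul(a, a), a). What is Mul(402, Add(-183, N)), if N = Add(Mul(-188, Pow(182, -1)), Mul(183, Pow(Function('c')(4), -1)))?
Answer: Rational(-63975687, 910) ≈ -70303.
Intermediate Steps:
Function('c')(a) = Add(a, Pow(a, 2)) (Function('c')(a) = Add(Pow(a, 2), a) = Add(a, Pow(a, 2)))
N = Rational(14773, 1820) (N = Add(Mul(-188, Pow(182, -1)), Mul(183, Pow(Mul(4, Add(1, 4)), -1))) = Add(Mul(-188, Rational(1, 182)), Mul(183, Pow(Mul(4, 5), -1))) = Add(Rational(-94, 91), Mul(183, Pow(20, -1))) = Add(Rational(-94, 91), Mul(183, Rational(1, 20))) = Add(Rational(-94, 91), Rational(183, 20)) = Rational(14773, 1820) ≈ 8.1170)
Mul(402, Add(-183, N)) = Mul(402, Add(-183, Rational(14773, 1820))) = Mul(402, Rational(-318287, 1820)) = Rational(-63975687, 910)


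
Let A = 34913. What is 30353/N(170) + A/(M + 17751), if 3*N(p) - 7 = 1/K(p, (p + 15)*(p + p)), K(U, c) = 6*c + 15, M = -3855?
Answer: 999281423171/76803192 ≈ 13011.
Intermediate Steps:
K(U, c) = 15 + 6*c
N(p) = 7/3 + 1/(3*(15 + 12*p*(15 + p))) (N(p) = 7/3 + 1/(3*(15 + 6*((p + 15)*(p + p)))) = 7/3 + 1/(3*(15 + 6*((15 + p)*(2*p)))) = 7/3 + 1/(3*(15 + 6*(2*p*(15 + p)))) = 7/3 + 1/(3*(15 + 12*p*(15 + p))))
30353/N(170) + A/(M + 17751) = 30353/((2*(53 + 42*170**2 + 630*170)/(9*(5 + 4*170**2 + 60*170)))) + 34913/(-3855 + 17751) = 30353/((2*(53 + 42*28900 + 107100)/(9*(5 + 4*28900 + 10200)))) + 34913/13896 = 30353/((2*(53 + 1213800 + 107100)/(9*(5 + 115600 + 10200)))) + 34913*(1/13896) = 30353/(((2/9)*1320953/125805)) + 34913/13896 = 30353/(((2/9)*(1/125805)*1320953)) + 34913/13896 = 30353/(2641906/1132245) + 34913/13896 = 30353*(1132245/2641906) + 34913/13896 = 143795115/11054 + 34913/13896 = 999281423171/76803192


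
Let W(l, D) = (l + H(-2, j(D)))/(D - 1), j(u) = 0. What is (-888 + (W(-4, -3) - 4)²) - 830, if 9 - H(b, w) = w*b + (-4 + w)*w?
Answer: -27047/16 ≈ -1690.4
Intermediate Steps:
H(b, w) = 9 - b*w - w*(-4 + w) (H(b, w) = 9 - (w*b + (-4 + w)*w) = 9 - (b*w + w*(-4 + w)) = 9 + (-b*w - w*(-4 + w)) = 9 - b*w - w*(-4 + w))
W(l, D) = (9 + l)/(-1 + D) (W(l, D) = (l + (9 - 1*0² + 4*0 - 1*(-2)*0))/(D - 1) = (l + (9 - 1*0 + 0 + 0))/(-1 + D) = (l + (9 + 0 + 0 + 0))/(-1 + D) = (l + 9)/(-1 + D) = (9 + l)/(-1 + D))
(-888 + (W(-4, -3) - 4)²) - 830 = (-888 + ((9 - 4)/(-1 - 3) - 4)²) - 830 = (-888 + (5/(-4) - 4)²) - 830 = (-888 + (-¼*5 - 4)²) - 830 = (-888 + (-5/4 - 4)²) - 830 = (-888 + (-21/4)²) - 830 = (-888 + 441/16) - 830 = -13767/16 - 830 = -27047/16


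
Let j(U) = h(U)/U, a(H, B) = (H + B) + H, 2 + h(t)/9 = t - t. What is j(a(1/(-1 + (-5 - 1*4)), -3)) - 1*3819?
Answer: -30507/8 ≈ -3813.4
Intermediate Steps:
h(t) = -18 (h(t) = -18 + 9*(t - t) = -18 + 9*0 = -18 + 0 = -18)
a(H, B) = B + 2*H (a(H, B) = (B + H) + H = B + 2*H)
j(U) = -18/U
j(a(1/(-1 + (-5 - 1*4)), -3)) - 1*3819 = -18/(-3 + 2/(-1 + (-5 - 1*4))) - 1*3819 = -18/(-3 + 2/(-1 + (-5 - 4))) - 3819 = -18/(-3 + 2/(-1 - 9)) - 3819 = -18/(-3 + 2/(-10)) - 3819 = -18/(-3 + 2*(-⅒)) - 3819 = -18/(-3 - ⅕) - 3819 = -18/(-16/5) - 3819 = -18*(-5/16) - 3819 = 45/8 - 3819 = -30507/8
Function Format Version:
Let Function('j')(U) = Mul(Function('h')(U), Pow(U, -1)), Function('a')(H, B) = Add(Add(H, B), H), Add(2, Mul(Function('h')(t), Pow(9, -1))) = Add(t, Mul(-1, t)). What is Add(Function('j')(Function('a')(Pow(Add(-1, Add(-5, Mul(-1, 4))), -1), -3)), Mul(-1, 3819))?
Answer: Rational(-30507, 8) ≈ -3813.4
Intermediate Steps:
Function('h')(t) = -18 (Function('h')(t) = Add(-18, Mul(9, Add(t, Mul(-1, t)))) = Add(-18, Mul(9, 0)) = Add(-18, 0) = -18)
Function('a')(H, B) = Add(B, Mul(2, H)) (Function('a')(H, B) = Add(Add(B, H), H) = Add(B, Mul(2, H)))
Function('j')(U) = Mul(-18, Pow(U, -1))
Add(Function('j')(Function('a')(Pow(Add(-1, Add(-5, Mul(-1, 4))), -1), -3)), Mul(-1, 3819)) = Add(Mul(-18, Pow(Add(-3, Mul(2, Pow(Add(-1, Add(-5, Mul(-1, 4))), -1))), -1)), Mul(-1, 3819)) = Add(Mul(-18, Pow(Add(-3, Mul(2, Pow(Add(-1, Add(-5, -4)), -1))), -1)), -3819) = Add(Mul(-18, Pow(Add(-3, Mul(2, Pow(Add(-1, -9), -1))), -1)), -3819) = Add(Mul(-18, Pow(Add(-3, Mul(2, Pow(-10, -1))), -1)), -3819) = Add(Mul(-18, Pow(Add(-3, Mul(2, Rational(-1, 10))), -1)), -3819) = Add(Mul(-18, Pow(Add(-3, Rational(-1, 5)), -1)), -3819) = Add(Mul(-18, Pow(Rational(-16, 5), -1)), -3819) = Add(Mul(-18, Rational(-5, 16)), -3819) = Add(Rational(45, 8), -3819) = Rational(-30507, 8)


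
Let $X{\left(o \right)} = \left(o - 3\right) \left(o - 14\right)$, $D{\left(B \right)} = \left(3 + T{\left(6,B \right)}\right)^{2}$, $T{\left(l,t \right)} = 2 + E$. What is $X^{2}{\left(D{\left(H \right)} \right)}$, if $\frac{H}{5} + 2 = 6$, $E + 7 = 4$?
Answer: $100$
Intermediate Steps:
$E = -3$ ($E = -7 + 4 = -3$)
$H = 20$ ($H = -10 + 5 \cdot 6 = -10 + 30 = 20$)
$T{\left(l,t \right)} = -1$ ($T{\left(l,t \right)} = 2 - 3 = -1$)
$D{\left(B \right)} = 4$ ($D{\left(B \right)} = \left(3 - 1\right)^{2} = 2^{2} = 4$)
$X{\left(o \right)} = \left(-14 + o\right) \left(-3 + o\right)$ ($X{\left(o \right)} = \left(-3 + o\right) \left(-14 + o\right) = \left(-14 + o\right) \left(-3 + o\right)$)
$X^{2}{\left(D{\left(H \right)} \right)} = \left(42 + 4^{2} - 68\right)^{2} = \left(42 + 16 - 68\right)^{2} = \left(-10\right)^{2} = 100$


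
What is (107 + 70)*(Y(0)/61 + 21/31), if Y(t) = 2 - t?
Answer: 237711/1891 ≈ 125.71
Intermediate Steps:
(107 + 70)*(Y(0)/61 + 21/31) = (107 + 70)*((2 - 1*0)/61 + 21/31) = 177*((2 + 0)*(1/61) + 21*(1/31)) = 177*(2*(1/61) + 21/31) = 177*(2/61 + 21/31) = 177*(1343/1891) = 237711/1891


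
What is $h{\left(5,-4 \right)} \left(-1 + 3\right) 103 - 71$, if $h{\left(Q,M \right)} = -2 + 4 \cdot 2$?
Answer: $1165$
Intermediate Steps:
$h{\left(Q,M \right)} = 6$ ($h{\left(Q,M \right)} = -2 + 8 = 6$)
$h{\left(5,-4 \right)} \left(-1 + 3\right) 103 - 71 = 6 \left(-1 + 3\right) 103 - 71 = 6 \cdot 2 \cdot 103 - 71 = 12 \cdot 103 - 71 = 1236 - 71 = 1165$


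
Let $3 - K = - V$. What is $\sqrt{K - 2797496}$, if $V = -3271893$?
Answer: $i \sqrt{6069386} \approx 2463.6 i$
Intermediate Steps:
$K = -3271890$ ($K = 3 - \left(-1\right) \left(-3271893\right) = 3 - 3271893 = -3271890$)
$\sqrt{K - 2797496} = \sqrt{-3271890 - 2797496} = \sqrt{-6069386} = i \sqrt{6069386}$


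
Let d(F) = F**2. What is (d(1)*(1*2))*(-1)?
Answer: -2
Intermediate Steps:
(d(1)*(1*2))*(-1) = (1**2*(1*2))*(-1) = (1*2)*(-1) = 2*(-1) = -2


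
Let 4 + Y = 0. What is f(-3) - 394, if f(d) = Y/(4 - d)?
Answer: -2762/7 ≈ -394.57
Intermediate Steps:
Y = -4 (Y = -4 + 0 = -4)
f(d) = -4/(4 - d)
f(-3) - 394 = 4/(-4 - 3) - 394 = 4/(-7) - 394 = 4*(-1/7) - 394 = -4/7 - 394 = -2762/7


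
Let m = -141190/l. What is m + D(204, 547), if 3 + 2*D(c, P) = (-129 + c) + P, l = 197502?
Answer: 60985679/197502 ≈ 308.79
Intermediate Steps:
D(c, P) = -66 + P/2 + c/2 (D(c, P) = -3/2 + ((-129 + c) + P)/2 = -3/2 + (-129 + P + c)/2 = -3/2 + (-129/2 + P/2 + c/2) = -66 + P/2 + c/2)
m = -70595/98751 (m = -141190/197502 = -141190*1/197502 = -70595/98751 ≈ -0.71488)
m + D(204, 547) = -70595/98751 + (-66 + (½)*547 + (½)*204) = -70595/98751 + (-66 + 547/2 + 102) = -70595/98751 + 619/2 = 60985679/197502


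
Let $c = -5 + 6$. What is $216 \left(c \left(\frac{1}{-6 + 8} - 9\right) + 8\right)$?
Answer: $-108$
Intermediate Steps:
$c = 1$
$216 \left(c \left(\frac{1}{-6 + 8} - 9\right) + 8\right) = 216 \left(1 \left(\frac{1}{-6 + 8} - 9\right) + 8\right) = 216 \left(1 \left(\frac{1}{2} - 9\right) + 8\right) = 216 \left(1 \left(- \frac{17}{2}\right) + 8\right) = 216 \left(- \frac{17}{2} + 8\right) = 216 \left(- \frac{1}{2}\right) = -108$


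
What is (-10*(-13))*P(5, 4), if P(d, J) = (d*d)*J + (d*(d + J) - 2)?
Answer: 18590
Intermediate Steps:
P(d, J) = -2 + J*d**2 + d*(J + d) (P(d, J) = d**2*J + (d*(J + d) - 2) = J*d**2 + (-2 + d*(J + d)) = -2 + J*d**2 + d*(J + d))
(-10*(-13))*P(5, 4) = (-10*(-13))*(-2 + 5**2 + 4*5 + 4*5**2) = 130*(-2 + 25 + 20 + 4*25) = 130*(-2 + 25 + 20 + 100) = 130*143 = 18590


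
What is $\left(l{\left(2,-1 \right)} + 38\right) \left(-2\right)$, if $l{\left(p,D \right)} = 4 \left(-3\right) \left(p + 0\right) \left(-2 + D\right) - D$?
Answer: $-222$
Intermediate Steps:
$l{\left(p,D \right)} = - D - 12 p \left(-2 + D\right)$ ($l{\left(p,D \right)} = - 12 p \left(-2 + D\right) - D = - D - 12 p \left(-2 + D\right)$)
$\left(l{\left(2,-1 \right)} + 38\right) \left(-2\right) = \left(\left(\left(-1\right) \left(-1\right) + 24 \cdot 2 - \left(-12\right) 2\right) + 38\right) \left(-2\right) = \left(\left(1 + 48 + 24\right) + 38\right) \left(-2\right) = \left(73 + 38\right) \left(-2\right) = 111 \left(-2\right) = -222$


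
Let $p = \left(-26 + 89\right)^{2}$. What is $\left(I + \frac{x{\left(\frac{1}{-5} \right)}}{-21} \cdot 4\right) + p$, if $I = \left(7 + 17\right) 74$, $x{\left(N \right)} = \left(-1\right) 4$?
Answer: $\frac{120661}{21} \approx 5745.8$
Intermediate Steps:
$x{\left(N \right)} = -4$
$p = 3969$ ($p = 63^{2} = 3969$)
$I = 1776$ ($I = 24 \cdot 74 = 1776$)
$\left(I + \frac{x{\left(\frac{1}{-5} \right)}}{-21} \cdot 4\right) + p = \left(1776 + \frac{1}{-21} \left(-4\right) 4\right) + 3969 = \left(1776 + \left(- \frac{1}{21}\right) \left(-4\right) 4\right) + 3969 = \left(1776 + \frac{4}{21} \cdot 4\right) + 3969 = \left(1776 + \frac{16}{21}\right) + 3969 = \frac{37312}{21} + 3969 = \frac{120661}{21}$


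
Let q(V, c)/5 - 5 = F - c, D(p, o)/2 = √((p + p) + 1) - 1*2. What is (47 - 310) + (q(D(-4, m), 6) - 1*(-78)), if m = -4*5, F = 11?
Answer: -135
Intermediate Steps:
m = -20
D(p, o) = -4 + 2*√(1 + 2*p) (D(p, o) = 2*(√((p + p) + 1) - 1*2) = 2*(√(2*p + 1) - 2) = 2*(√(1 + 2*p) - 2) = 2*(-2 + √(1 + 2*p)) = -4 + 2*√(1 + 2*p))
q(V, c) = 80 - 5*c (q(V, c) = 25 + 5*(11 - c) = 25 + (55 - 5*c) = 80 - 5*c)
(47 - 310) + (q(D(-4, m), 6) - 1*(-78)) = (47 - 310) + ((80 - 5*6) - 1*(-78)) = -263 + ((80 - 30) + 78) = -263 + (50 + 78) = -263 + 128 = -135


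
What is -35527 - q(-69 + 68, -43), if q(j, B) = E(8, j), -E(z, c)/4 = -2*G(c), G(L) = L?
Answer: -35519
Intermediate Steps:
E(z, c) = 8*c (E(z, c) = -(-8)*c = 8*c)
q(j, B) = 8*j
-35527 - q(-69 + 68, -43) = -35527 - 8*(-69 + 68) = -35527 - 8*(-1) = -35527 - 1*(-8) = -35527 + 8 = -35519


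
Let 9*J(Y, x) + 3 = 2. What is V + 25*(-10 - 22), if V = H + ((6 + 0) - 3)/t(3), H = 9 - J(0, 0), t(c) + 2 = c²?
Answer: -49799/63 ≈ -790.46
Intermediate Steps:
t(c) = -2 + c²
J(Y, x) = -⅑ (J(Y, x) = -⅓ + (⅑)*2 = -⅓ + 2/9 = -⅑)
H = 82/9 (H = 9 - 1*(-⅑) = 9 + ⅑ = 82/9 ≈ 9.1111)
V = 601/63 (V = 82/9 + ((6 + 0) - 3)/(-2 + 3²) = 82/9 + (6 - 3)/(-2 + 9) = 82/9 + 3/7 = 601/63 ≈ 9.5397)
V + 25*(-10 - 22) = 601/63 + 25*(-10 - 22) = 601/63 + 25*(-32) = 601/63 - 800 = -49799/63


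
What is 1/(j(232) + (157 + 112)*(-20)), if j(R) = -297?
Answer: -1/5677 ≈ -0.00017615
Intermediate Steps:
1/(j(232) + (157 + 112)*(-20)) = 1/(-297 + (157 + 112)*(-20)) = 1/(-297 + 269*(-20)) = 1/(-297 - 5380) = 1/(-5677) = -1/5677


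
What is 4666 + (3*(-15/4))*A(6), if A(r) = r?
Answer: 9197/2 ≈ 4598.5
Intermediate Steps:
4666 + (3*(-15/4))*A(6) = 4666 + (3*(-15/4))*6 = 4666 - 45/4*6 = 4666 - 135/2 = 9197/2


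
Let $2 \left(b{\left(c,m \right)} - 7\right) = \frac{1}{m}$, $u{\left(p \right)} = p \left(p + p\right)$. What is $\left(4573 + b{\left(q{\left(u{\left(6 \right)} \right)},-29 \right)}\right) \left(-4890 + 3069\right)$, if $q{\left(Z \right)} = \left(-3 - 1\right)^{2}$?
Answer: $- \frac{483728619}{58} \approx -8.3402 \cdot 10^{6}$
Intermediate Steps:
$u{\left(p \right)} = 2 p^{2}$ ($u{\left(p \right)} = p 2 p = 2 p^{2}$)
$q{\left(Z \right)} = 16$ ($q{\left(Z \right)} = \left(-4\right)^{2} = 16$)
$b{\left(c,m \right)} = 7 + \frac{1}{2 m}$
$\left(4573 + b{\left(q{\left(u{\left(6 \right)} \right)},-29 \right)}\right) \left(-4890 + 3069\right) = \left(4573 + \left(7 + \frac{1}{2 \left(-29\right)}\right)\right) \left(-4890 + 3069\right) = \left(4573 + \left(7 + \frac{1}{2} \left(- \frac{1}{29}\right)\right)\right) \left(-1821\right) = \left(4573 + \left(7 - \frac{1}{58}\right)\right) \left(-1821\right) = \left(4573 + \frac{405}{58}\right) \left(-1821\right) = \frac{265639}{58} \left(-1821\right) = - \frac{483728619}{58}$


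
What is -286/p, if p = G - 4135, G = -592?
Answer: 286/4727 ≈ 0.060503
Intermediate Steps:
p = -4727 (p = -592 - 4135 = -4727)
-286/p = -286/(-4727) = -286*(-1/4727) = 286/4727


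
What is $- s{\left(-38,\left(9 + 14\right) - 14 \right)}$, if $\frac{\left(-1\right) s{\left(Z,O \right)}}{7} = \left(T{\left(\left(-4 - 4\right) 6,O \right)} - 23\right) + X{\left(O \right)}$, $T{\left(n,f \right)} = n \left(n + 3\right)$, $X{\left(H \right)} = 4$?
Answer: $14987$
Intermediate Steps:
$T{\left(n,f \right)} = n \left(3 + n\right)$
$s{\left(Z,O \right)} = -14987$ ($s{\left(Z,O \right)} = - 7 \left(\left(\left(-4 - 4\right) 6 \left(3 + \left(-4 - 4\right) 6\right) - 23\right) + 4\right) = - 7 \left(\left(\left(-8\right) 6 \left(3 - 48\right) - 23\right) + 4\right) = - 7 \left(\left(- 48 \left(3 - 48\right) - 23\right) + 4\right) = - 7 \left(\left(\left(-48\right) \left(-45\right) - 23\right) + 4\right) = - 7 \left(\left(2160 - 23\right) + 4\right) = - 7 \left(2137 + 4\right) = \left(-7\right) 2141 = -14987$)
$- s{\left(-38,\left(9 + 14\right) - 14 \right)} = \left(-1\right) \left(-14987\right) = 14987$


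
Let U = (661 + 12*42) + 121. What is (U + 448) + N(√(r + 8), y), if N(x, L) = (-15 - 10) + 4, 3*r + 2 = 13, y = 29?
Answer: 1713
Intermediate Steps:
r = 11/3 (r = -⅔ + (⅓)*13 = -⅔ + 13/3 = 11/3 ≈ 3.6667)
N(x, L) = -21 (N(x, L) = -25 + 4 = -21)
U = 1286 (U = (661 + 504) + 121 = 1165 + 121 = 1286)
(U + 448) + N(√(r + 8), y) = (1286 + 448) - 21 = 1734 - 21 = 1713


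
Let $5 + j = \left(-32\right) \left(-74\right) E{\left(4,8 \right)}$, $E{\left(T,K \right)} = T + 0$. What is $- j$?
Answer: $-9467$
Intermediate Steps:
$E{\left(T,K \right)} = T$
$j = 9467$ ($j = -5 + \left(-32\right) \left(-74\right) 4 = -5 + 2368 \cdot 4 = -5 + 9472 = 9467$)
$- j = \left(-1\right) 9467 = -9467$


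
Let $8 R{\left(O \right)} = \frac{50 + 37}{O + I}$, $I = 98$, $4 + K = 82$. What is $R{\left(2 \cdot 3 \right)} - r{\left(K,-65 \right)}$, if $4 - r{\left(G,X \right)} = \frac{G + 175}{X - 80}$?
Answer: $- \frac{680441}{120640} \approx -5.6403$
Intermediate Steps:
$K = 78$ ($K = -4 + 82 = 78$)
$r{\left(G,X \right)} = 4 - \frac{175 + G}{-80 + X}$ ($r{\left(G,X \right)} = 4 - \frac{G + 175}{X - 80} = 4 - \frac{175 + G}{-80 + X}$)
$R{\left(O \right)} = \frac{87}{8 \left(98 + O\right)}$ ($R{\left(O \right)} = \frac{\left(50 + 37\right) \frac{1}{O + 98}}{8} = \frac{87 \frac{1}{98 + O}}{8} = \frac{87}{8 \left(98 + O\right)}$)
$R{\left(2 \cdot 3 \right)} - r{\left(K,-65 \right)} = \frac{87}{8 \left(98 + 2 \cdot 3\right)} - \frac{-495 - 78 + 4 \left(-65\right)}{-80 - 65} = \frac{87}{8 \left(98 + 6\right)} - \frac{-495 - 78 - 260}{-145} = \frac{87}{8 \cdot 104} - \left(- \frac{1}{145}\right) \left(-833\right) = \frac{87}{8} \cdot \frac{1}{104} - \frac{833}{145} = \frac{87}{832} - \frac{833}{145} = - \frac{680441}{120640}$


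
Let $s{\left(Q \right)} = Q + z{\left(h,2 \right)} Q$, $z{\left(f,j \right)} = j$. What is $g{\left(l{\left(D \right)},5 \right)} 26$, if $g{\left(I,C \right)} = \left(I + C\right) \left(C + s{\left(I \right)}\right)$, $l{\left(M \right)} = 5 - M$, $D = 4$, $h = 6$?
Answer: $1248$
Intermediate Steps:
$s{\left(Q \right)} = 3 Q$ ($s{\left(Q \right)} = Q + 2 Q = 3 Q$)
$g{\left(I,C \right)} = \left(C + I\right) \left(C + 3 I\right)$ ($g{\left(I,C \right)} = \left(I + C\right) \left(C + 3 I\right) = \left(C + I\right) \left(C + 3 I\right)$)
$g{\left(l{\left(D \right)},5 \right)} 26 = \left(5^{2} + 3 \left(5 - 4\right)^{2} + 4 \cdot 5 \left(5 - 4\right)\right) 26 = \left(25 + 3 \left(5 - 4\right)^{2} + 4 \cdot 5 \left(5 - 4\right)\right) 26 = \left(25 + 3 \cdot 1^{2} + 4 \cdot 5 \cdot 1\right) 26 = \left(25 + 3 \cdot 1 + 20\right) 26 = \left(25 + 3 + 20\right) 26 = 48 \cdot 26 = 1248$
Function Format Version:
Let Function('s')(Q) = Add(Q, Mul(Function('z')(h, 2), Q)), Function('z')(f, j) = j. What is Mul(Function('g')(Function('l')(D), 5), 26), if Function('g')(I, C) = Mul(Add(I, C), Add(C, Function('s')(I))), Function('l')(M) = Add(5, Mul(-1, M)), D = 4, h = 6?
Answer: 1248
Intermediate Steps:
Function('s')(Q) = Mul(3, Q) (Function('s')(Q) = Add(Q, Mul(2, Q)) = Mul(3, Q))
Function('g')(I, C) = Mul(Add(C, I), Add(C, Mul(3, I))) (Function('g')(I, C) = Mul(Add(I, C), Add(C, Mul(3, I))) = Mul(Add(C, I), Add(C, Mul(3, I))))
Mul(Function('g')(Function('l')(D), 5), 26) = Mul(Add(Pow(5, 2), Mul(3, Pow(Add(5, Mul(-1, 4)), 2)), Mul(4, 5, Add(5, Mul(-1, 4)))), 26) = Mul(Add(25, Mul(3, Pow(Add(5, -4), 2)), Mul(4, 5, Add(5, -4))), 26) = Mul(Add(25, Mul(3, Pow(1, 2)), Mul(4, 5, 1)), 26) = Mul(Add(25, Mul(3, 1), 20), 26) = Mul(Add(25, 3, 20), 26) = Mul(48, 26) = 1248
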